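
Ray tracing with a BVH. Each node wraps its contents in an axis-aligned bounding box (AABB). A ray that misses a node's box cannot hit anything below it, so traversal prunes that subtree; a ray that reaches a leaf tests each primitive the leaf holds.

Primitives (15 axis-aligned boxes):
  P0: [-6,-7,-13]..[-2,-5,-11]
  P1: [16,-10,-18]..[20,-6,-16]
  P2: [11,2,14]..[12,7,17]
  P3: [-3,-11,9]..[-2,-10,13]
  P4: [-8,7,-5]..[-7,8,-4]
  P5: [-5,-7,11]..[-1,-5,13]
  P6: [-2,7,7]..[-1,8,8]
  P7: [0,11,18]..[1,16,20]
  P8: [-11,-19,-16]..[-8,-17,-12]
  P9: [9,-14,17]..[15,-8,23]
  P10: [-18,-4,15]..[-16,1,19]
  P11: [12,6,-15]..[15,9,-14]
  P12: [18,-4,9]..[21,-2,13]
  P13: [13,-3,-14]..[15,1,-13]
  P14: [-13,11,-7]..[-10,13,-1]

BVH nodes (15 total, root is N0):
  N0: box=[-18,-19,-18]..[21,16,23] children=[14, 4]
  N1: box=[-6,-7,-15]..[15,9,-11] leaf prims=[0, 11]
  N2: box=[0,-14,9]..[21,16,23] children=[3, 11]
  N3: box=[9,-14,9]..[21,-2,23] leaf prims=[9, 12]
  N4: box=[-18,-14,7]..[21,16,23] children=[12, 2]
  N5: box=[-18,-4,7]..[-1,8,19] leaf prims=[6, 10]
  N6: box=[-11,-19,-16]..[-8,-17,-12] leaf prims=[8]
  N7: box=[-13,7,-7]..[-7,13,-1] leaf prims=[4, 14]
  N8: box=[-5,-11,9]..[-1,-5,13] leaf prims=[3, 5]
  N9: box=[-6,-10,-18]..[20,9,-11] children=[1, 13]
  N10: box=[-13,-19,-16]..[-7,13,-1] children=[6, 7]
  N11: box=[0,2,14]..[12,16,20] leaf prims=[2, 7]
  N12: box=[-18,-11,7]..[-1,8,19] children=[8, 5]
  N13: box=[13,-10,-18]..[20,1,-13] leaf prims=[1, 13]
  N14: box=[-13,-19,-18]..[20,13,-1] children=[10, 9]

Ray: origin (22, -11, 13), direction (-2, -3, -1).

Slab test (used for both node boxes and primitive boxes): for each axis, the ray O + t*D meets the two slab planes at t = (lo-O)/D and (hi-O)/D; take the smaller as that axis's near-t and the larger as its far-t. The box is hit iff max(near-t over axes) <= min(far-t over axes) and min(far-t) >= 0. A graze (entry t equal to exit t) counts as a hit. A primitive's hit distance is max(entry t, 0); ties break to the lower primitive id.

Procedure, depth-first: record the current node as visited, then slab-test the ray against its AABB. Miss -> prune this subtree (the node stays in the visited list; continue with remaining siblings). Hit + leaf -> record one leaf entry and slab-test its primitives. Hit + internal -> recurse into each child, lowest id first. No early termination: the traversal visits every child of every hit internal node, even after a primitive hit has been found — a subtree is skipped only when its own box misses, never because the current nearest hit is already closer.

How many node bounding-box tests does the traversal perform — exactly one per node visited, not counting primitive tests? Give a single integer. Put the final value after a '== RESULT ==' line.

Walk:
N0 x:[1/2,20] y:[-9,8/3] z:[-10,31] -> hit [1/2,8/3], descend [4, 14]
  N4 x:[1/2,20] y:[-9,1] z:[-10,6] -> hit [1/2,1], descend [2, 12]
    N2 x:[1/2,11] y:[-9,1] z:[-10,4] -> hit [1/2,1], descend [3, 11]
      N3 x:[1/2,13/2] y:[-3,1] z:[-10,4] -> hit [1/2,1] leaf, test {P9(miss), P12(miss)}
      N11 x:[5,11] y:[-9,-13/3] z:[-7,-1] -> miss, prune
    N12 x:[23/2,20] y:[-19/3,0] z:[-6,6] -> miss, prune
  N14 x:[1,35/2] y:[-8,8/3] z:[14,31] -> miss, prune

Summary -> nodes [0, 4, 2, 3, 11, 12, 14]; box-tests=7; leaf-entries=1; first=miss

== RESULT ==
7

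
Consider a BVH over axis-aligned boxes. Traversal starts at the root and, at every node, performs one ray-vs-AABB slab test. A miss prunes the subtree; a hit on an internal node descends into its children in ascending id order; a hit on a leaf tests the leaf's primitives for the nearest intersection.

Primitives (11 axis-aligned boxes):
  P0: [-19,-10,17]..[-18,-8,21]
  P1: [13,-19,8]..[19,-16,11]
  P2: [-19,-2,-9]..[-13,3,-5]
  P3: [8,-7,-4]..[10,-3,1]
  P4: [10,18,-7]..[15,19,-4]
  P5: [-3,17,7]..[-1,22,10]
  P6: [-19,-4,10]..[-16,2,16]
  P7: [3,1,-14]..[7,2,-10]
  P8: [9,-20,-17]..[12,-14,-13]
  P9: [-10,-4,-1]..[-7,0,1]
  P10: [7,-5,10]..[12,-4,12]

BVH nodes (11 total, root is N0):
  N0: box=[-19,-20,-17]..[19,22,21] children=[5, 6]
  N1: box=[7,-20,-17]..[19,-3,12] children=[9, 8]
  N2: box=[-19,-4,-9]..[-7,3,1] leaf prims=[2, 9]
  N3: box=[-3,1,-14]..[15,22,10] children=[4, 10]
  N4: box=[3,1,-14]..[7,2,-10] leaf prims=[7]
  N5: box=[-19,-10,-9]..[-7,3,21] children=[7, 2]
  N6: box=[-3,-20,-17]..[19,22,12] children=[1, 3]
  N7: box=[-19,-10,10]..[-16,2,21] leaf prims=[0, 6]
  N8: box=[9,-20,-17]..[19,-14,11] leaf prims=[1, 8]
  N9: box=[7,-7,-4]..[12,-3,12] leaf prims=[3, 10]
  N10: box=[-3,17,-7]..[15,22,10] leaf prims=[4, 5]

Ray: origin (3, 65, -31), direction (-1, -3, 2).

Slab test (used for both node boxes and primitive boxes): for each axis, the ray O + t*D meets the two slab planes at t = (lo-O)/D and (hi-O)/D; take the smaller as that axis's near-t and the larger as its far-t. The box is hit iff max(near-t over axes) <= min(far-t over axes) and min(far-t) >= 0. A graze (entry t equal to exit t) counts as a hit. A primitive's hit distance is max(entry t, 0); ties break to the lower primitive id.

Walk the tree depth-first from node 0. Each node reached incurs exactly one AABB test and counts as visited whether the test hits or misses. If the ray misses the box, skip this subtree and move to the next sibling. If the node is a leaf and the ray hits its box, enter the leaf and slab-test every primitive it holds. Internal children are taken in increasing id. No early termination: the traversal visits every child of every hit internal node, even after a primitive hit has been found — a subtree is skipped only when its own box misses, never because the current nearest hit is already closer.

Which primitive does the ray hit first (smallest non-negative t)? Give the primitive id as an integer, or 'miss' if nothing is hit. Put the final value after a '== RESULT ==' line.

Walk:
N0 x:[-16,22] y:[43/3,85/3] z:[7,26] -> hit [43/3,22], descend [5, 6]
  N5 x:[10,22] y:[62/3,25] z:[11,26] -> hit [62/3,22], descend [2, 7]
    N2 x:[10,22] y:[62/3,23] z:[11,16] -> miss, prune
    N7 x:[19,22] y:[21,25] z:[41/2,26] -> hit [21,22] leaf, test {P0(miss), P6@t=21}
  N6 x:[-16,6] y:[43/3,85/3] z:[7,43/2] -> miss, prune

5 AABB tests over nodes [0, 5, 2, 7, 6]; 1 leaf entered; closest P6.

== RESULT ==
6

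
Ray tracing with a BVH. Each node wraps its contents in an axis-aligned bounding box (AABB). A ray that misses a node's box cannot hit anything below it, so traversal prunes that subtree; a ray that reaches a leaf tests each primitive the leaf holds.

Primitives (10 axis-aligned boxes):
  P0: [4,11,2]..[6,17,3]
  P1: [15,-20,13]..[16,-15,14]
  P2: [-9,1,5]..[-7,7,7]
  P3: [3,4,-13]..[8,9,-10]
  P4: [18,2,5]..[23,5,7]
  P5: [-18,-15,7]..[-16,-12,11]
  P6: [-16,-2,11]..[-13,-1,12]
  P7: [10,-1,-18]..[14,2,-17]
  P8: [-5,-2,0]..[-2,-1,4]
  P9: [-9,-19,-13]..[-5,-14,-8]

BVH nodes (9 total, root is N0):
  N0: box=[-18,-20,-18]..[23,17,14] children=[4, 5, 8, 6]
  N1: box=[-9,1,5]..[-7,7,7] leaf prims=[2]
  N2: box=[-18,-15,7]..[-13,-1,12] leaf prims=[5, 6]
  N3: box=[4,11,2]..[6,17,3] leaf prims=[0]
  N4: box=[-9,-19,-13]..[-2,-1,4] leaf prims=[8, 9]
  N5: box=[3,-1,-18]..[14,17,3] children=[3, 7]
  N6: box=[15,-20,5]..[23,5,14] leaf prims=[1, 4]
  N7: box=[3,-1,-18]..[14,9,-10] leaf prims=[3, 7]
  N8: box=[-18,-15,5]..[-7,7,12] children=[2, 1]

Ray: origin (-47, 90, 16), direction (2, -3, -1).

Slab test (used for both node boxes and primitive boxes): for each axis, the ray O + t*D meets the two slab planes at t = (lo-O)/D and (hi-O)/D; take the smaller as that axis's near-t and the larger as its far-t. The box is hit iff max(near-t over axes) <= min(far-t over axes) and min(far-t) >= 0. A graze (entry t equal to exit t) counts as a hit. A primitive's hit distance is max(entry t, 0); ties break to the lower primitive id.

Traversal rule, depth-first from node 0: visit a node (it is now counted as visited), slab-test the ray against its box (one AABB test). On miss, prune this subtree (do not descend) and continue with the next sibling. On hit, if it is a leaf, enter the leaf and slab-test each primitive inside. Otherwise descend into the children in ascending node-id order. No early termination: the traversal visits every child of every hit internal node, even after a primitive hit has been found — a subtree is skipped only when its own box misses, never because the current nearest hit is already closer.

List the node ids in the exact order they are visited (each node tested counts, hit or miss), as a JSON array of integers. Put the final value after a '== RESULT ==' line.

Walk:
N0 x:[29/2,35] y:[73/3,110/3] z:[2,34] -> hit [73/3,34], descend [4, 5, 6, 8]
  N4 x:[19,45/2] y:[91/3,109/3] z:[12,29] -> miss, prune
  N5 x:[25,61/2] y:[73/3,91/3] z:[13,34] -> hit [25,91/3], descend [3, 7]
    N3 x:[51/2,53/2] y:[73/3,79/3] z:[13,14] -> miss, prune
    N7 x:[25,61/2] y:[27,91/3] z:[26,34] -> hit [27,91/3] leaf, test {P3@t=27, P7(miss)}
  N6 x:[31,35] y:[85/3,110/3] z:[2,11] -> miss, prune
  N8 x:[29/2,20] y:[83/3,35] z:[4,11] -> miss, prune

Visited [0, 4, 5, 3, 7, 6, 8]. Tests: 7 box, 1 leaf. Nearest: P3.

== RESULT ==
[0, 4, 5, 3, 7, 6, 8]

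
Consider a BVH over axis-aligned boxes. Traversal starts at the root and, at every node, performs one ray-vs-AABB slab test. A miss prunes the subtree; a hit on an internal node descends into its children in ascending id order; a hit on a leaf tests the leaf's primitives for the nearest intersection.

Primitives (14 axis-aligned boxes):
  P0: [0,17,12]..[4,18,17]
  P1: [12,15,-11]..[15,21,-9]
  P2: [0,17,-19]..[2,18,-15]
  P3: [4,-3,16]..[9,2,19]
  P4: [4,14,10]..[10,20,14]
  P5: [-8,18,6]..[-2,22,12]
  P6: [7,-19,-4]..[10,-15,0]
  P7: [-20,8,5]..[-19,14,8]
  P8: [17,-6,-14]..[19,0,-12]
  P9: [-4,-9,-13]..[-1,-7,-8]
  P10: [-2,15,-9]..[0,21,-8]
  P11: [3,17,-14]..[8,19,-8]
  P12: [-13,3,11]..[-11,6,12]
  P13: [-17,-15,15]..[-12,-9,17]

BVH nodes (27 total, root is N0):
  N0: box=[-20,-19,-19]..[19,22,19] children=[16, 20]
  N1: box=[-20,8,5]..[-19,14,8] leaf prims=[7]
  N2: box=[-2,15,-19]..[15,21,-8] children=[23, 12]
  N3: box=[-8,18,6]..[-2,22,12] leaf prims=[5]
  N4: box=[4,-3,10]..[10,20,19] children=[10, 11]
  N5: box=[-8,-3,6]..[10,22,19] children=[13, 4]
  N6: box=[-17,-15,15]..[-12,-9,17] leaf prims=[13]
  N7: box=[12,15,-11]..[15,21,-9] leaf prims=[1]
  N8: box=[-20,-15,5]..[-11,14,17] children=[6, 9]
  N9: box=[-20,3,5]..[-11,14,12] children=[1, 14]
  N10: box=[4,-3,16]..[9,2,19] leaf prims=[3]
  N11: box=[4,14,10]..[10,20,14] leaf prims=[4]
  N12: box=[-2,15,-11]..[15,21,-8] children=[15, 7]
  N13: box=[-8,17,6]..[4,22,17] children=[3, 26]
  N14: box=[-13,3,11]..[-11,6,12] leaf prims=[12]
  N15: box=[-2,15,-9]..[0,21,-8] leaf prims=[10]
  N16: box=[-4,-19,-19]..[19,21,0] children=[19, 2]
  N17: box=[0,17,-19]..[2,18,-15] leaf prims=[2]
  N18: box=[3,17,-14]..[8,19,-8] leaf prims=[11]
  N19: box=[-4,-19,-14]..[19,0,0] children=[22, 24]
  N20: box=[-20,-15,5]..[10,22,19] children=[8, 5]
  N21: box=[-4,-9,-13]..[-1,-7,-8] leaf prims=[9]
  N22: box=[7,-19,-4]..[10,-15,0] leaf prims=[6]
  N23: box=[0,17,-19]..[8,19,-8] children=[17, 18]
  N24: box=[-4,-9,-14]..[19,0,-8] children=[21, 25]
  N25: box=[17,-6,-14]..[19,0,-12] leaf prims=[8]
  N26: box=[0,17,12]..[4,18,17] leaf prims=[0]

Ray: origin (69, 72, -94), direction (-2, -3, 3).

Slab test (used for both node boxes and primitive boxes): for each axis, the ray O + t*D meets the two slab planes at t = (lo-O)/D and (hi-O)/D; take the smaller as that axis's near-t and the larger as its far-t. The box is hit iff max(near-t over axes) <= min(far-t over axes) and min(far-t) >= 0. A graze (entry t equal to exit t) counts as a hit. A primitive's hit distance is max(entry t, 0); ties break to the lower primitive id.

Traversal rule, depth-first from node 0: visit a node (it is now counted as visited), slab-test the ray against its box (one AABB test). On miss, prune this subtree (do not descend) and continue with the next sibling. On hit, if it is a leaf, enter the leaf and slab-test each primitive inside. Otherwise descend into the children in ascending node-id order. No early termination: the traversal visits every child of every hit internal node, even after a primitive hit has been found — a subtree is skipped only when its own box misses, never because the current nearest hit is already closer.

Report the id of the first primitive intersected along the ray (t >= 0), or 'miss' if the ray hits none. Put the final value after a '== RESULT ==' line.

Trace the traversal:
N0 x:[25,89/2] y:[50/3,91/3] z:[25,113/3] -> hit [25,91/3], descend [16, 20]
  N16 x:[25,73/2] y:[17,91/3] z:[25,94/3] -> hit [25,91/3], descend [2, 19]
    N2 x:[27,71/2] y:[17,19] z:[25,86/3] -> miss, prune
    N19 x:[25,73/2] y:[24,91/3] z:[80/3,94/3] -> hit [80/3,91/3], descend [22, 24]
      N22 x:[59/2,31] y:[29,91/3] z:[30,94/3] -> hit [30,91/3] leaf, test {P6@t=30}
      N24 x:[25,73/2] y:[24,27] z:[80/3,86/3] -> hit [80/3,27], descend [21, 25]
        N21 x:[35,73/2] y:[79/3,27] z:[27,86/3] -> miss, prune
        N25 x:[25,26] y:[24,26] z:[80/3,82/3] -> miss, prune
  N20 x:[59/2,89/2] y:[50/3,29] z:[33,113/3] -> miss, prune

Visited [0, 16, 2, 19, 22, 24, 21, 25, 20]. Tests: 9 box, 1 leaf. Nearest: P6.

== RESULT ==
6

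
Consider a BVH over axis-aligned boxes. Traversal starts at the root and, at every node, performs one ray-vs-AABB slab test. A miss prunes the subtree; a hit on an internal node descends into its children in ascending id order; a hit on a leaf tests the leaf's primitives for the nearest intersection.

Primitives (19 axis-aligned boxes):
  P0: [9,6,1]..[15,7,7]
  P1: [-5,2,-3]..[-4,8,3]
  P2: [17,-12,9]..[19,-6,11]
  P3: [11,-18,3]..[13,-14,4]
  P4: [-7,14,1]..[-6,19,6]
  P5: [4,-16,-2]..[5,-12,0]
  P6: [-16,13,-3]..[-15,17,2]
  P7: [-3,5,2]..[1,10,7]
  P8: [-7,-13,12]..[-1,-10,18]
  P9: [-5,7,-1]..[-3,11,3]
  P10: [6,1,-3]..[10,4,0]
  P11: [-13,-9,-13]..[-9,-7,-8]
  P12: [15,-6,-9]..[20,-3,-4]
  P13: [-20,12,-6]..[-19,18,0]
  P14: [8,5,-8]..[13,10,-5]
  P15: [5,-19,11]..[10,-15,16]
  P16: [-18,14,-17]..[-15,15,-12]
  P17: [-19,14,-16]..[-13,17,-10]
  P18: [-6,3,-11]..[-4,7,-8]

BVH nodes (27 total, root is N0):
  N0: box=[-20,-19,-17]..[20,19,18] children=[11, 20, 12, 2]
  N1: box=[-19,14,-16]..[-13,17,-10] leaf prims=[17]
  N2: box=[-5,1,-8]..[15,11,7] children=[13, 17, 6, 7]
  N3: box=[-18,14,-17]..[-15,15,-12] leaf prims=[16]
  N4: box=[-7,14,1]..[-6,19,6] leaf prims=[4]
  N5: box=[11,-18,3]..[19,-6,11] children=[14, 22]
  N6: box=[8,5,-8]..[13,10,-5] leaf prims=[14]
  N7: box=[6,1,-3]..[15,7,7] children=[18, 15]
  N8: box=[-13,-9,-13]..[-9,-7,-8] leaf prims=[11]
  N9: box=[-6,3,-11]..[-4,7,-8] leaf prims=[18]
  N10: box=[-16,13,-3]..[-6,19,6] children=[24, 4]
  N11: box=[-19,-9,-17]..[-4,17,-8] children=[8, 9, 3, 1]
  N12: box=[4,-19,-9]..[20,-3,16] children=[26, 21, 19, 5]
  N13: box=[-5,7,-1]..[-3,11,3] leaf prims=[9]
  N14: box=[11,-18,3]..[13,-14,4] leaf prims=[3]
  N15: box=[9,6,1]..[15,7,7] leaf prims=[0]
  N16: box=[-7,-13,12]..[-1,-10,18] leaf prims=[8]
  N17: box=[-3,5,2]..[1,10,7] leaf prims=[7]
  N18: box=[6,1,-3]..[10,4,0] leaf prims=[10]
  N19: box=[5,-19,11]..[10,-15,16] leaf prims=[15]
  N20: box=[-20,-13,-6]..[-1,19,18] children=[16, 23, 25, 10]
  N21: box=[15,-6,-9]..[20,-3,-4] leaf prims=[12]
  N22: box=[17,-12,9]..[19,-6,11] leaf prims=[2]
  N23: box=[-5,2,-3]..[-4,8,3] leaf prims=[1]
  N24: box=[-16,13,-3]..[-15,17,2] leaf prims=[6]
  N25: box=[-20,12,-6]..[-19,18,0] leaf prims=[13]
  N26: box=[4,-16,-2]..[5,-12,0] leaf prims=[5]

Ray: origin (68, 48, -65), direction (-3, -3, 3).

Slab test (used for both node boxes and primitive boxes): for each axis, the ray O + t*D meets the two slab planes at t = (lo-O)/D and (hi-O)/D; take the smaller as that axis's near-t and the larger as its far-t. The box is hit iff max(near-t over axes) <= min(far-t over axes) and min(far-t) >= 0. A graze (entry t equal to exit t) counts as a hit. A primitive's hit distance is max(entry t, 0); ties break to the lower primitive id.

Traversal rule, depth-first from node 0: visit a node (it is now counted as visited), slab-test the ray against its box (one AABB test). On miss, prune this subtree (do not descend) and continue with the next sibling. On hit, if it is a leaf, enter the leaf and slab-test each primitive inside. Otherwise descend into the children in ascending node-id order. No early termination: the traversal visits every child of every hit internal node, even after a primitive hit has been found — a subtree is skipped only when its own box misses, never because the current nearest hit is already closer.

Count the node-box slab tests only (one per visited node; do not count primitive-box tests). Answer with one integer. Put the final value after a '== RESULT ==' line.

Traverse from the root:
N0 x:[16,88/3] y:[29/3,67/3] z:[16,83/3] -> hit [16,67/3], descend [2, 11, 12, 20]
  N2 x:[53/3,73/3] y:[37/3,47/3] z:[19,24] -> miss, prune
  N11 x:[24,29] y:[31/3,19] z:[16,19] -> miss, prune
  N12 x:[16,64/3] y:[17,67/3] z:[56/3,27] -> hit [56/3,64/3], descend [5, 19, 21, 26]
    N5 x:[49/3,19] y:[18,22] z:[68/3,76/3] -> miss, prune
    N19 x:[58/3,21] y:[21,67/3] z:[76/3,27] -> miss, prune
    N21 x:[16,53/3] y:[17,18] z:[56/3,61/3] -> miss, prune
    N26 x:[21,64/3] y:[20,64/3] z:[21,65/3] -> hit [21,64/3] leaf, test {P5@t=21}
  N20 x:[23,88/3] y:[29/3,61/3] z:[59/3,83/3] -> miss, prune

order=[0, 2, 11, 12, 5, 19, 21, 26, 20]  |boxes|=9  |leaves|=1  hit=P5

== RESULT ==
9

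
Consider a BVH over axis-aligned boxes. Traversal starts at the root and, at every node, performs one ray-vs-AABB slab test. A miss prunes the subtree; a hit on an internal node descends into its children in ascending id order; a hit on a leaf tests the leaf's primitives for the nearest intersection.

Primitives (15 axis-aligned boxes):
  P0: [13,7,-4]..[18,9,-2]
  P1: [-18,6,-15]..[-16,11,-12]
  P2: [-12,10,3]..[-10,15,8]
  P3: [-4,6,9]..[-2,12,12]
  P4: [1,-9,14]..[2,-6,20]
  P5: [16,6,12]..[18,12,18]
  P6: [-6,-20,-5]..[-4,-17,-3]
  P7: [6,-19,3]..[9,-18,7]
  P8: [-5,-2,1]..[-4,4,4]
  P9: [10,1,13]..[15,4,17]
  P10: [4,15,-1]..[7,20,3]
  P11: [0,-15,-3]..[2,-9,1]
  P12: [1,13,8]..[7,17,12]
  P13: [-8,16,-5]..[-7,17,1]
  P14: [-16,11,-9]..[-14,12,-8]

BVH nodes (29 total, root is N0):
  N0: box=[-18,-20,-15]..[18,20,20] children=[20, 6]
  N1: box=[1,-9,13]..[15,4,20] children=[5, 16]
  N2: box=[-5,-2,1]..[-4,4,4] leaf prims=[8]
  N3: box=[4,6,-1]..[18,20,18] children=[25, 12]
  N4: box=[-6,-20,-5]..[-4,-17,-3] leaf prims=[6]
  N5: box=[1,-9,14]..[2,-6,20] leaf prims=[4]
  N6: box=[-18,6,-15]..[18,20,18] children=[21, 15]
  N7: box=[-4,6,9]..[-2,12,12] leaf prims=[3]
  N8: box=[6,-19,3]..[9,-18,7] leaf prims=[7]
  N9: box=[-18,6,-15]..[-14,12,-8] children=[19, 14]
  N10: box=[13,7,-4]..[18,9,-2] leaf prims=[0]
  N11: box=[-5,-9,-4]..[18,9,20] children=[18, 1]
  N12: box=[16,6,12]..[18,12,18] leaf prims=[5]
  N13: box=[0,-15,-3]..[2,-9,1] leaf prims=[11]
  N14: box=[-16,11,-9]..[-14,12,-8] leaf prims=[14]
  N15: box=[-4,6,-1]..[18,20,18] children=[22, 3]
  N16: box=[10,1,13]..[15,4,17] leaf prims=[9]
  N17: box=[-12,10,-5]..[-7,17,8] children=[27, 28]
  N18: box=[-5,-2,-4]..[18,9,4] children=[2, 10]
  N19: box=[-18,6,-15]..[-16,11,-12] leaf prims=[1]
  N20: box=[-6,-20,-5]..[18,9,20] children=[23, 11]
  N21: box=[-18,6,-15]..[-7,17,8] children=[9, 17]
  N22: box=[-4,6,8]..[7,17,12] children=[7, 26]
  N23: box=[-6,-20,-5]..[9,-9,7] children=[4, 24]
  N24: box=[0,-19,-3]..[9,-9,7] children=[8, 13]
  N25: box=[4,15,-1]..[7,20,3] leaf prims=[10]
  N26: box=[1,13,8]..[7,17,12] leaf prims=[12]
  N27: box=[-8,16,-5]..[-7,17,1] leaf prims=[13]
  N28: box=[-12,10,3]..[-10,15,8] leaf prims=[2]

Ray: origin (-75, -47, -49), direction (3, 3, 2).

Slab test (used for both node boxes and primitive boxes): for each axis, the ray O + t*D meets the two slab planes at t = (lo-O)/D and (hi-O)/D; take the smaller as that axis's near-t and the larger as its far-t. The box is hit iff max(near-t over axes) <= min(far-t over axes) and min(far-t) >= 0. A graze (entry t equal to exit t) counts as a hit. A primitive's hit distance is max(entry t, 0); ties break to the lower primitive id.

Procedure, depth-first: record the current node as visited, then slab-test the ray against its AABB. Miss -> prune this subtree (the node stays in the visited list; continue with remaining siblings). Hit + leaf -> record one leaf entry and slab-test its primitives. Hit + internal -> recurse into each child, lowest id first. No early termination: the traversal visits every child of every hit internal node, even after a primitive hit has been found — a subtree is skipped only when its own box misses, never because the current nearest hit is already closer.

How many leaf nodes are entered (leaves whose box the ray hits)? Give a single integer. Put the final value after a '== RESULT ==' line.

Trace the traversal:
N0 x:[19,31] y:[9,67/3] z:[17,69/2] -> hit [19,67/3], descend [6, 20]
  N6 x:[19,31] y:[53/3,67/3] z:[17,67/2] -> hit [19,67/3], descend [15, 21]
    N15 x:[71/3,31] y:[53/3,67/3] z:[24,67/2] -> miss, prune
    N21 x:[19,68/3] y:[53/3,64/3] z:[17,57/2] -> hit [19,64/3], descend [9, 17]
      N9 x:[19,61/3] y:[53/3,59/3] z:[17,41/2] -> hit [19,59/3], descend [14, 19]
        N14 x:[59/3,61/3] y:[58/3,59/3] z:[20,41/2] -> miss, prune
        N19 x:[19,59/3] y:[53/3,58/3] z:[17,37/2] -> miss, prune
      N17 x:[21,68/3] y:[19,64/3] z:[22,57/2] -> miss, prune
  N20 x:[23,31] y:[9,56/3] z:[22,69/2] -> miss, prune

Visited [0, 6, 15, 21, 9, 14, 19, 17, 20]. Tests: 9 box, 0 leaf. Nearest: miss.

== RESULT ==
0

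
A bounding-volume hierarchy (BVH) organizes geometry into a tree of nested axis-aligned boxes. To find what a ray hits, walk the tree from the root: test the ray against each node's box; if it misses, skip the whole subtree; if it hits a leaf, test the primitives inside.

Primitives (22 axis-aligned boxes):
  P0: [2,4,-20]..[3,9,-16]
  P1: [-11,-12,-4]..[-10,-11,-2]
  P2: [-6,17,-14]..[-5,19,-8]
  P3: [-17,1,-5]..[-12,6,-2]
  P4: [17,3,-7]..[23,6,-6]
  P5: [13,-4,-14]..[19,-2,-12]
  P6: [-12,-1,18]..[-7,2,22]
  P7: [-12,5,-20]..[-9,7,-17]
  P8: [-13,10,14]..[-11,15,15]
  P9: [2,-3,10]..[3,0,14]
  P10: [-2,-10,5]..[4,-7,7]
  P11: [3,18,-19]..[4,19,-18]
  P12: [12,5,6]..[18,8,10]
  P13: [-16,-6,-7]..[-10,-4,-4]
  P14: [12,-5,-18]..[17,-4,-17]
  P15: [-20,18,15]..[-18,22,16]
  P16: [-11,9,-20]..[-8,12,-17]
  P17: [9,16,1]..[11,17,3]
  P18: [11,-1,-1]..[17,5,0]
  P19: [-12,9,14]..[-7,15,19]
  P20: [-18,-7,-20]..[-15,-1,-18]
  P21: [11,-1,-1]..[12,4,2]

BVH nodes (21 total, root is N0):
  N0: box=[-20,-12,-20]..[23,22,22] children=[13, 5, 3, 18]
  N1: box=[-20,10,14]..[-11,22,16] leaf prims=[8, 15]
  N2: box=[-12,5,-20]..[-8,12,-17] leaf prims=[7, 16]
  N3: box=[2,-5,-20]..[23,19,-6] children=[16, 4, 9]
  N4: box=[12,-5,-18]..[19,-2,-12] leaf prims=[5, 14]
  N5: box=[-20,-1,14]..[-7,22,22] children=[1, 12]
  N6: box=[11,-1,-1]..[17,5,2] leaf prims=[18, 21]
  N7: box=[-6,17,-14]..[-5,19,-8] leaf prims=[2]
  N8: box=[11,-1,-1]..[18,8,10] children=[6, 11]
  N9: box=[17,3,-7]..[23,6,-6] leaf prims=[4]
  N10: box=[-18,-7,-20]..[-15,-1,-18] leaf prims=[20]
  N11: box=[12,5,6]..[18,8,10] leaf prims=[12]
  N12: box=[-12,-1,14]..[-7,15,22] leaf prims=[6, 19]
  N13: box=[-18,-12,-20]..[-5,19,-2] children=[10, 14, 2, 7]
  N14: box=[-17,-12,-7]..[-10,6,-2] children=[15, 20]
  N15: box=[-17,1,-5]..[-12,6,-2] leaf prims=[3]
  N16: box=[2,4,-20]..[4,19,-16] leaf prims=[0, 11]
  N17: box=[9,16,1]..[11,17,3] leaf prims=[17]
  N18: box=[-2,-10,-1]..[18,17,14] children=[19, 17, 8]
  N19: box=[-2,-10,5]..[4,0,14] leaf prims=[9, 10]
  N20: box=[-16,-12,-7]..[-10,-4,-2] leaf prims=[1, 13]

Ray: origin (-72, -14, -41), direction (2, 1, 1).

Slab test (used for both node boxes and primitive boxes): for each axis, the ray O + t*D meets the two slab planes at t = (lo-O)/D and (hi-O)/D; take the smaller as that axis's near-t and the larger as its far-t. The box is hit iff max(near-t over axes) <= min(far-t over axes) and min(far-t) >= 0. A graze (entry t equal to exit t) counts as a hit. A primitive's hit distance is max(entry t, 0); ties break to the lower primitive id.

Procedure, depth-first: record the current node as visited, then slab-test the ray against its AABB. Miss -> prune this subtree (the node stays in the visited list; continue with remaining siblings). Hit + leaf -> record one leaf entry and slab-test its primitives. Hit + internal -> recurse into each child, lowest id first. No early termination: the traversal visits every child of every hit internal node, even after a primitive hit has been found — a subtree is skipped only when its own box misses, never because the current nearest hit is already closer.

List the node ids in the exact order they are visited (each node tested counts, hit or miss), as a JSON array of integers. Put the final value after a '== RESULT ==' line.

Traverse from the root:
N0 x:[26,95/2] y:[2,36] z:[21,63] -> hit [26,36], descend [3, 5, 13, 18]
  N3 x:[37,95/2] y:[9,33] z:[21,35] -> miss, prune
  N5 x:[26,65/2] y:[13,36] z:[55,63] -> miss, prune
  N13 x:[27,67/2] y:[2,33] z:[21,39] -> hit [27,33], descend [2, 7, 10, 14]
    N2 x:[30,32] y:[19,26] z:[21,24] -> miss, prune
    N7 x:[33,67/2] y:[31,33] z:[27,33] -> hit [33,33] leaf, test {P2@t=33}
    N10 x:[27,57/2] y:[7,13] z:[21,23] -> miss, prune
    N14 x:[55/2,31] y:[2,20] z:[34,39] -> miss, prune
  N18 x:[35,45] y:[4,31] z:[40,55] -> miss, prune

Visited [0, 3, 5, 13, 2, 7, 10, 14, 18]. Tests: 9 box, 1 leaf. Nearest: P2.

== RESULT ==
[0, 3, 5, 13, 2, 7, 10, 14, 18]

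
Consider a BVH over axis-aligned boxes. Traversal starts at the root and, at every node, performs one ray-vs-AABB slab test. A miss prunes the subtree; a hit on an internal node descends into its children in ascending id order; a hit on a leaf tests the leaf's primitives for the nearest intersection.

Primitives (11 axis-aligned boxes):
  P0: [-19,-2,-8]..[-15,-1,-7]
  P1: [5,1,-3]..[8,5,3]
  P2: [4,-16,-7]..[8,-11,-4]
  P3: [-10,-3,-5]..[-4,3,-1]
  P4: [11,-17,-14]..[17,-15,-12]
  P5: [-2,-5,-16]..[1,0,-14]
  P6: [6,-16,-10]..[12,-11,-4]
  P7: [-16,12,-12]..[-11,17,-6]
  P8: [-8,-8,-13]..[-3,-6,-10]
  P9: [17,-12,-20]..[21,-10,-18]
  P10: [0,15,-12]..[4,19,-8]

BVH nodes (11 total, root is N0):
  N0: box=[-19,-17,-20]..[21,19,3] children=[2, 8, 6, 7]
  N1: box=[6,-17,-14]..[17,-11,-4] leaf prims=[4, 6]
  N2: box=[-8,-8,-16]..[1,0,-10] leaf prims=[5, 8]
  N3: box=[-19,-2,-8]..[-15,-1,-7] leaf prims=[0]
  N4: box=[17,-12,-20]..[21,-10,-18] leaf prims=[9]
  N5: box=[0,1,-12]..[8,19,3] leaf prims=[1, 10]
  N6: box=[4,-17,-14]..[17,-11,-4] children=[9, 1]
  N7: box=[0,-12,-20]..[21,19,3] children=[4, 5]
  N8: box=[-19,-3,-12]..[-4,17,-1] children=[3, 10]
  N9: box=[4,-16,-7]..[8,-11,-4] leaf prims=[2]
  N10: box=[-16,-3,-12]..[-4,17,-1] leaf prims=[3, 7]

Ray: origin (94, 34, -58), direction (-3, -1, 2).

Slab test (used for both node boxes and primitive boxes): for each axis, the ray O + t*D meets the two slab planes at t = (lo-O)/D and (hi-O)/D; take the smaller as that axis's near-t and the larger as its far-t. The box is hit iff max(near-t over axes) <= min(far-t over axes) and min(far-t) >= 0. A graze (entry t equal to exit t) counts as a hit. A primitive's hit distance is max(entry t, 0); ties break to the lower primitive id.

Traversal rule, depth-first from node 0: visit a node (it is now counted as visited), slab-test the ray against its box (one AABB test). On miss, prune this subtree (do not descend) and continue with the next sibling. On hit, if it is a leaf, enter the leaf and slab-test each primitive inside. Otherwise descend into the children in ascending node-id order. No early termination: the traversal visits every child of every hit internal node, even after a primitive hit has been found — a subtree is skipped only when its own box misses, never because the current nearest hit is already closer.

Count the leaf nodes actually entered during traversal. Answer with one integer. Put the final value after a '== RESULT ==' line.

Trace the traversal:
N0 x:[73/3,113/3] y:[15,51] z:[19,61/2] -> hit [73/3,61/2], descend [2, 6, 7, 8]
  N2 x:[31,34] y:[34,42] z:[21,24] -> miss, prune
  N6 x:[77/3,30] y:[45,51] z:[22,27] -> miss, prune
  N7 x:[73/3,94/3] y:[15,46] z:[19,61/2] -> hit [73/3,61/2], descend [4, 5]
    N4 x:[73/3,77/3] y:[44,46] z:[19,20] -> miss, prune
    N5 x:[86/3,94/3] y:[15,33] z:[23,61/2] -> hit [86/3,61/2] leaf, test {P1@t=29, P10(miss)}
  N8 x:[98/3,113/3] y:[17,37] z:[23,57/2] -> miss, prune

7 AABB tests over nodes [0, 2, 6, 7, 4, 5, 8]; 1 leaf entered; closest P1.

== RESULT ==
1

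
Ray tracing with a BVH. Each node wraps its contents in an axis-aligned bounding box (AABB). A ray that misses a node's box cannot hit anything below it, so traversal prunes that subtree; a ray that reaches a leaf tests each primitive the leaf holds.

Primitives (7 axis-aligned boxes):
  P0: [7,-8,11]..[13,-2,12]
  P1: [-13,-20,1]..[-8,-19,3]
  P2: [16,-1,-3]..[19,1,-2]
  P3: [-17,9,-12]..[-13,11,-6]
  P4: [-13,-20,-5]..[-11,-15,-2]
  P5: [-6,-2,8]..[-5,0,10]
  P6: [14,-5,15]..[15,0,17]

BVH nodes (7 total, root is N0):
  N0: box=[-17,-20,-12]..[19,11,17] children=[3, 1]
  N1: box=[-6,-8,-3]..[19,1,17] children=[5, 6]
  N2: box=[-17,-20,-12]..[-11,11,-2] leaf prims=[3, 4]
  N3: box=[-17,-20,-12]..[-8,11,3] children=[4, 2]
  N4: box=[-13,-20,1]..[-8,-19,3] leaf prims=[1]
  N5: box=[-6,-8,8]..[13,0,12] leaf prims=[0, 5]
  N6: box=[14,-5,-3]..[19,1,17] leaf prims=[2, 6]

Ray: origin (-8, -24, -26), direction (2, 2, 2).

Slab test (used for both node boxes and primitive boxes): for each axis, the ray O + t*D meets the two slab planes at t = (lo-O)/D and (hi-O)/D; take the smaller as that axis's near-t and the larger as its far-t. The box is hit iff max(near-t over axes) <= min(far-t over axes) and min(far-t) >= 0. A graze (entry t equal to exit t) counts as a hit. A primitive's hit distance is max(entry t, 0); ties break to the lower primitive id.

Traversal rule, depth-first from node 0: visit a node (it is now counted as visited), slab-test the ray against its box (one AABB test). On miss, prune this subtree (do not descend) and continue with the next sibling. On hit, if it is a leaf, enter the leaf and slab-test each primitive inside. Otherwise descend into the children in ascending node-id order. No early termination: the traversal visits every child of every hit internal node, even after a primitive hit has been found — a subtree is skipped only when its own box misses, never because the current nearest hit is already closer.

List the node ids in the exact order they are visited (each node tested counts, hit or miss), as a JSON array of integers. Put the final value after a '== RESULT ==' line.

Trace the traversal:
N0 x:[-9/2,27/2] y:[2,35/2] z:[7,43/2] -> hit [7,27/2], descend [1, 3]
  N1 x:[1,27/2] y:[8,25/2] z:[23/2,43/2] -> hit [23/2,25/2], descend [5, 6]
    N5 x:[1,21/2] y:[8,12] z:[17,19] -> miss, prune
    N6 x:[11,27/2] y:[19/2,25/2] z:[23/2,43/2] -> hit [23/2,25/2] leaf, test {P2@t=12, P6(miss)}
  N3 x:[-9/2,0] y:[2,35/2] z:[7,29/2] -> miss, prune

Visited [0, 1, 5, 6, 3]. Tests: 5 box, 1 leaf. Nearest: P2.

== RESULT ==
[0, 1, 5, 6, 3]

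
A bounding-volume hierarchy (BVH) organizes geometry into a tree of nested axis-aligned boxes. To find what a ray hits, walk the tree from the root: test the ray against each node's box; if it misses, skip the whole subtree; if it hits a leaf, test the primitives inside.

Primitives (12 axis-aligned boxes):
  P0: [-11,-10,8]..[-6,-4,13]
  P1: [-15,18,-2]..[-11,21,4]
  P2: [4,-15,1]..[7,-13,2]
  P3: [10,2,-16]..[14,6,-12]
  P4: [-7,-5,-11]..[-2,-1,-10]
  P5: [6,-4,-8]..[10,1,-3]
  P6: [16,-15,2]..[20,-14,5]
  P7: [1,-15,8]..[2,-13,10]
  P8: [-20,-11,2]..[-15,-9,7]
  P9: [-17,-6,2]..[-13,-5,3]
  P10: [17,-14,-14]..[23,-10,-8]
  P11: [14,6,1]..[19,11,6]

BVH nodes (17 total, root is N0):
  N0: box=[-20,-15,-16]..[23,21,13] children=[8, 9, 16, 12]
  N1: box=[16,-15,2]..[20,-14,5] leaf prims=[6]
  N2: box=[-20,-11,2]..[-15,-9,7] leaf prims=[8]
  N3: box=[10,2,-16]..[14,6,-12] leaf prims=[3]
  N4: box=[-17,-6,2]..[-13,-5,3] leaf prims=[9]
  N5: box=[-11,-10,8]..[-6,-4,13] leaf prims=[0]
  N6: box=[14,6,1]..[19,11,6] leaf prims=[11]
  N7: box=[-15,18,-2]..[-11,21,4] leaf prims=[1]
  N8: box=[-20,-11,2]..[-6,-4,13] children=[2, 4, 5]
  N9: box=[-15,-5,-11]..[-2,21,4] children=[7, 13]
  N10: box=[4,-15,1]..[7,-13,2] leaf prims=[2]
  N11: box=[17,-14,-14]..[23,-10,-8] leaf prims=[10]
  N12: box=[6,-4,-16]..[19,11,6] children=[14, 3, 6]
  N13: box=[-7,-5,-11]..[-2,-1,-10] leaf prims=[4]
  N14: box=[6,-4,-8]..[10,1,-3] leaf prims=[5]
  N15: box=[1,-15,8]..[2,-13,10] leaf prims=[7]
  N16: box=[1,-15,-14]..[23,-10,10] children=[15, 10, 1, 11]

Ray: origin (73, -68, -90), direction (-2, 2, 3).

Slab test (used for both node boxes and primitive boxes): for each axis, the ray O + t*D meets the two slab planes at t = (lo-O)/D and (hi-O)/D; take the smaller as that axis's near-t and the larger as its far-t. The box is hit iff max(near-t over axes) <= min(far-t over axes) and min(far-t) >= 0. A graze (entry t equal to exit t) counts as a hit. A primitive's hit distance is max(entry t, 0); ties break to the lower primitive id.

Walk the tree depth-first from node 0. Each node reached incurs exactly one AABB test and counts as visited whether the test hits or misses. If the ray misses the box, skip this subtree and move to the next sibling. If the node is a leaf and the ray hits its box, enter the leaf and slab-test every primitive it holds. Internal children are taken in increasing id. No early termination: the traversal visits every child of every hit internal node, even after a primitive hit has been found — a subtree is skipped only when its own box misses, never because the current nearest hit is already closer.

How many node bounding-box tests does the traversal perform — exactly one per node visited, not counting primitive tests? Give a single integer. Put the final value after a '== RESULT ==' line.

Walk:
N0 x:[25,93/2] y:[53/2,89/2] z:[74/3,103/3] -> hit [53/2,103/3], descend [8, 9, 12, 16]
  N8 x:[79/2,93/2] y:[57/2,32] z:[92/3,103/3] -> miss, prune
  N9 x:[75/2,44] y:[63/2,89/2] z:[79/3,94/3] -> miss, prune
  N12 x:[27,67/2] y:[32,79/2] z:[74/3,32] -> hit [32,32], descend [3, 6, 14]
    N3 x:[59/2,63/2] y:[35,37] z:[74/3,26] -> miss, prune
    N6 x:[27,59/2] y:[37,79/2] z:[91/3,32] -> miss, prune
    N14 x:[63/2,67/2] y:[32,69/2] z:[82/3,29] -> miss, prune
  N16 x:[25,36] y:[53/2,29] z:[76/3,100/3] -> hit [53/2,29], descend [1, 10, 11, 15]
    N1 x:[53/2,57/2] y:[53/2,27] z:[92/3,95/3] -> miss, prune
    N10 x:[33,69/2] y:[53/2,55/2] z:[91/3,92/3] -> miss, prune
    N11 x:[25,28] y:[27,29] z:[76/3,82/3] -> hit [27,82/3] leaf, test {P10@t=27}
    N15 x:[71/2,36] y:[53/2,55/2] z:[98/3,100/3] -> miss, prune

12 AABB tests over nodes [0, 8, 9, 12, 3, 6, 14, 16, 1, 10, 11, 15]; 1 leaf entered; closest P10.

== RESULT ==
12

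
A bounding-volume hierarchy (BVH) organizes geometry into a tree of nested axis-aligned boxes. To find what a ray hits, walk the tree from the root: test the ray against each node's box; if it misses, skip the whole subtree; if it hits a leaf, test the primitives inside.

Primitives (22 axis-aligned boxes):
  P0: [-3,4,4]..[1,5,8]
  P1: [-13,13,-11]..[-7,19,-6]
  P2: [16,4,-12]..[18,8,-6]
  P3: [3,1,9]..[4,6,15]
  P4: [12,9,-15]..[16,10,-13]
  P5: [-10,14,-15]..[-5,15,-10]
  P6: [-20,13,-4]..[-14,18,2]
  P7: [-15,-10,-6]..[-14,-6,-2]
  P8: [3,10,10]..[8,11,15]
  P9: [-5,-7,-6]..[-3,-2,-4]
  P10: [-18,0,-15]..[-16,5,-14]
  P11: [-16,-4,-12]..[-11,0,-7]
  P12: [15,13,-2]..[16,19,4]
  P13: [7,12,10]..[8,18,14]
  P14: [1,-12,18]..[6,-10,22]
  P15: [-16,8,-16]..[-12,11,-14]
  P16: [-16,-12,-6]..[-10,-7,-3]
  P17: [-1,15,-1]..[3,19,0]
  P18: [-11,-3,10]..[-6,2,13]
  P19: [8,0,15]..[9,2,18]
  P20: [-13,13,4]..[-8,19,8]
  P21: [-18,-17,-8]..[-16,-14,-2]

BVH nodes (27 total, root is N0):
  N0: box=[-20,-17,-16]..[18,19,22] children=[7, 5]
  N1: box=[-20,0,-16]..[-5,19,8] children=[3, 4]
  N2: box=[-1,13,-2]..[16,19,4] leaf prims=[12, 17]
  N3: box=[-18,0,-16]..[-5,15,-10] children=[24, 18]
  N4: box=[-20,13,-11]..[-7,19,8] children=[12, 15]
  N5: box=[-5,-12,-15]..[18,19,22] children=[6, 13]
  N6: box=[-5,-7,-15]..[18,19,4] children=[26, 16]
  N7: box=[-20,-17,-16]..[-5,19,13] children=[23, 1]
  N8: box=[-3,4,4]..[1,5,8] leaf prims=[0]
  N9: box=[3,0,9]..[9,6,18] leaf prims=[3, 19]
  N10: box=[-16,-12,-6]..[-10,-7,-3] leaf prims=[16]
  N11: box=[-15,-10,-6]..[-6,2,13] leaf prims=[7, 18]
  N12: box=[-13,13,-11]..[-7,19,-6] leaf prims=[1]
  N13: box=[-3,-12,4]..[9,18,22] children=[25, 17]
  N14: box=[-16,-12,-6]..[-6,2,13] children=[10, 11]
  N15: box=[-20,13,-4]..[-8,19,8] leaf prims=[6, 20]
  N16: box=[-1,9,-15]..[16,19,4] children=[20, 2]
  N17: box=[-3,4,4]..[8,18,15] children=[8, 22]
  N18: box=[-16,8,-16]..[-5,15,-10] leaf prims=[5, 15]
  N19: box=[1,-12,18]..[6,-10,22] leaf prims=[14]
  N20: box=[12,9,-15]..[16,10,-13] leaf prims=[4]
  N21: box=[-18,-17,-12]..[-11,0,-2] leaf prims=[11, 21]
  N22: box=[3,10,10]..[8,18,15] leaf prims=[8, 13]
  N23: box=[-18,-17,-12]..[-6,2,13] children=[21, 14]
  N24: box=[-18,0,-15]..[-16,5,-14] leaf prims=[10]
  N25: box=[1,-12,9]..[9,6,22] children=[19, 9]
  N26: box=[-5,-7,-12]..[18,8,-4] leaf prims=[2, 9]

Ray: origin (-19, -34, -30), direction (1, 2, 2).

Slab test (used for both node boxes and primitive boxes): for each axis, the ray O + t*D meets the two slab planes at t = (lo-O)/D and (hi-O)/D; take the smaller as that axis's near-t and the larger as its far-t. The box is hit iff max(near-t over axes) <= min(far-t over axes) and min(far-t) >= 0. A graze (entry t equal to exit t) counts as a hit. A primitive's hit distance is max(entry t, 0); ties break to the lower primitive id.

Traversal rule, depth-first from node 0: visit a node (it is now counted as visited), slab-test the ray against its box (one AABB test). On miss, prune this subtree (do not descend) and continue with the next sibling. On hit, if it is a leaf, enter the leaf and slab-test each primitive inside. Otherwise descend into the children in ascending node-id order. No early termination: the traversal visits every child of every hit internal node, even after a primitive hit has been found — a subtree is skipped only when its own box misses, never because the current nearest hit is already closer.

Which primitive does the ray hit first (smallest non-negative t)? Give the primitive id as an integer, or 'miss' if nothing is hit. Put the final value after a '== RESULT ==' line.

Traverse from the root:
N0 x:[-1,37] y:[17/2,53/2] z:[7,26] -> hit [17/2,26], descend [5, 7]
  N5 x:[14,37] y:[11,53/2] z:[15/2,26] -> hit [14,26], descend [6, 13]
    N6 x:[14,37] y:[27/2,53/2] z:[15/2,17] -> hit [14,17], descend [16, 26]
      N16 x:[18,35] y:[43/2,53/2] z:[15/2,17] -> miss, prune
      N26 x:[14,37] y:[27/2,21] z:[9,13] -> miss, prune
    N13 x:[16,28] y:[11,26] z:[17,26] -> hit [17,26], descend [17, 25]
      N17 x:[16,27] y:[19,26] z:[17,45/2] -> hit [19,45/2], descend [8, 22]
        N8 x:[16,20] y:[19,39/2] z:[17,19] -> hit [19,19] leaf, test {P0@t=19}
        N22 x:[22,27] y:[22,26] z:[20,45/2] -> hit [22,45/2] leaf, test {P8@t=22, P13(miss)}
      N25 x:[20,28] y:[11,20] z:[39/2,26] -> hit [20,20], descend [9, 19]
        N9 x:[22,28] y:[17,20] z:[39/2,24] -> miss, prune
        N19 x:[20,25] y:[11,12] z:[24,26] -> miss, prune
  N7 x:[-1,14] y:[17/2,53/2] z:[7,43/2] -> hit [17/2,14], descend [1, 23]
    N1 x:[-1,14] y:[17,53/2] z:[7,19] -> miss, prune
    N23 x:[1,13] y:[17/2,18] z:[9,43/2] -> hit [9,13], descend [14, 21]
      N14 x:[3,13] y:[11,18] z:[12,43/2] -> hit [12,13], descend [10, 11]
        N10 x:[3,9] y:[11,27/2] z:[12,27/2] -> miss, prune
        N11 x:[4,13] y:[12,18] z:[12,43/2] -> hit [12,13] leaf, test {P7(miss), P18(miss)}
      N21 x:[1,8] y:[17/2,17] z:[9,14] -> miss, prune

order=[0, 5, 6, 16, 26, 13, 17, 8, 22, 25, 9, 19, 7, 1, 23, 14, 10, 11, 21]  |boxes|=19  |leaves|=3  hit=P0

== RESULT ==
0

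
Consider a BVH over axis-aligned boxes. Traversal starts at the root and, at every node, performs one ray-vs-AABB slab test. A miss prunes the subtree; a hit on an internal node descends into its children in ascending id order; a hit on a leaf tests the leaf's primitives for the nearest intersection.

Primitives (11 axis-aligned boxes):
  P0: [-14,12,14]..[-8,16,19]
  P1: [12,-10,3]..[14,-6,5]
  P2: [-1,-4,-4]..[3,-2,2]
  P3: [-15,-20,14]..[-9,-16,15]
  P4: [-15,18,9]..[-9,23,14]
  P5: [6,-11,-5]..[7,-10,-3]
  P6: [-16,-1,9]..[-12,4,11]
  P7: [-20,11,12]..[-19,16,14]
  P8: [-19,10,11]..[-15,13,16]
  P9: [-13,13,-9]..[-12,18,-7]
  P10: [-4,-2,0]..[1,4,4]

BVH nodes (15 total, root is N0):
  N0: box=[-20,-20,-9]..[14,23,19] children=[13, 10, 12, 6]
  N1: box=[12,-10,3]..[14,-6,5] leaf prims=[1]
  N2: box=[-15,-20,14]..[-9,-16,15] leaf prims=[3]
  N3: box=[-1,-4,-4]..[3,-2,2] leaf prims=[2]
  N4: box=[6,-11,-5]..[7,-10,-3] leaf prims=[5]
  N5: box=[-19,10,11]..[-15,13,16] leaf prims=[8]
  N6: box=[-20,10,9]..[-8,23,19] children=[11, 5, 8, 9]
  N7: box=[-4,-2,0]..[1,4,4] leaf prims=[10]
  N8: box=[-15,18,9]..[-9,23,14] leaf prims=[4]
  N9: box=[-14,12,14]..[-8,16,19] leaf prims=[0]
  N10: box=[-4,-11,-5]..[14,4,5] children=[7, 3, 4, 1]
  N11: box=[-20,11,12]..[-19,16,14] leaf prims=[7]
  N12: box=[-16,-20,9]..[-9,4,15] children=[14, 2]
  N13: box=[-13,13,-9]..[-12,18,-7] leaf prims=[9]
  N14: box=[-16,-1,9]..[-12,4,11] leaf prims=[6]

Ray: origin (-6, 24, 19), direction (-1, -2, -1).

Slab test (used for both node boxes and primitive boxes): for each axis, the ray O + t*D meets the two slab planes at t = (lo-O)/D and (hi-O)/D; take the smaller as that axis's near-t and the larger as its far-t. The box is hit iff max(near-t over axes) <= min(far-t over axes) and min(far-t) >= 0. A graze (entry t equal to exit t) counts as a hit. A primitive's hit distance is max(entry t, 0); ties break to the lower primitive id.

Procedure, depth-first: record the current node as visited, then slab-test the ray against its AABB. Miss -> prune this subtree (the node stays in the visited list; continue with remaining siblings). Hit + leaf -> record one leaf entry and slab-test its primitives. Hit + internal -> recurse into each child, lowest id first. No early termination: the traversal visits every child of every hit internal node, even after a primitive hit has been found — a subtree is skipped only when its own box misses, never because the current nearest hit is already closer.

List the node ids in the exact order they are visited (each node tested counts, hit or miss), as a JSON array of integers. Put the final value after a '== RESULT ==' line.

Trace the traversal:
N0 x:[-20,14] y:[1/2,22] z:[0,28] -> hit [1/2,14], descend [6, 10, 12, 13]
  N6 x:[2,14] y:[1/2,7] z:[0,10] -> hit [2,7], descend [5, 8, 9, 11]
    N5 x:[9,13] y:[11/2,7] z:[3,8] -> miss, prune
    N8 x:[3,9] y:[1/2,3] z:[5,10] -> miss, prune
    N9 x:[2,8] y:[4,6] z:[0,5] -> hit [4,5] leaf, test {P0@t=4}
    N11 x:[13,14] y:[4,13/2] z:[5,7] -> miss, prune
  N10 x:[-20,-2] y:[10,35/2] z:[14,24] -> miss, prune
  N12 x:[3,10] y:[10,22] z:[4,10] -> hit [10,10], descend [2, 14]
    N2 x:[3,9] y:[20,22] z:[4,5] -> miss, prune
    N14 x:[6,10] y:[10,25/2] z:[8,10] -> hit [10,10] leaf, test {P6@t=10}
  N13 x:[6,7] y:[3,11/2] z:[26,28] -> miss, prune

Visited [0, 6, 5, 8, 9, 11, 10, 12, 2, 14, 13]. Tests: 11 box, 2 leaf. Nearest: P0.

== RESULT ==
[0, 6, 5, 8, 9, 11, 10, 12, 2, 14, 13]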